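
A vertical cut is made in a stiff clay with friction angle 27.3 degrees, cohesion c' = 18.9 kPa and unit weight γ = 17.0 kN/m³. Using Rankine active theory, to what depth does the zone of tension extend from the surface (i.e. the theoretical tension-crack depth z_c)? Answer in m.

K_a = tan²(45° − 27.3°/2) = 0.3711; √K_a = 0.6092.
The active pressure is zero where K_a γ z = 2c√K_a, so z_c = 2c/(γ√K_a) = 2×18.9/(17.0×0.6092) = 3.650 m.

3.65 m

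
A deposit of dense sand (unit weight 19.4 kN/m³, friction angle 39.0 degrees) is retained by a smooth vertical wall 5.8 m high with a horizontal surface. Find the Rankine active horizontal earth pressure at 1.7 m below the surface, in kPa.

K_a = (1 − sin φ)/(1 + sin φ) = 0.2275.
σ_h = K_a γ z = 0.2275 × 19.4 × 1.7 = 7.503 kPa.

7.50 kPa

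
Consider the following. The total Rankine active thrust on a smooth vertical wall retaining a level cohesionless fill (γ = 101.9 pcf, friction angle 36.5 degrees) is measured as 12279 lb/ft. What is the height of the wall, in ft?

K_a = 0.2541. P_a = ½ K_a γ H² ⇒ H = √(2P_a/(K_a γ)).
H = √(2×12279/(0.2541×101.9)) = 30.80 ft.

30.8 ft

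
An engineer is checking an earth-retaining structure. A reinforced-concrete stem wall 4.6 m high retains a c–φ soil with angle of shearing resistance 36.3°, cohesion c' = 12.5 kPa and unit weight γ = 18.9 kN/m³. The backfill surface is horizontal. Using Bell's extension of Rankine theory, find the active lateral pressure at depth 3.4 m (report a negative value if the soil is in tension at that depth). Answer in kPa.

3.81 kPa

K_a = (1 − sin φ)/(1 + sin φ) = 0.2563.
σ_a = K_a γ z − 2c√K_a = 0.2563×18.9×3.4 − 2×12.5×0.5062 = 3.812 kPa.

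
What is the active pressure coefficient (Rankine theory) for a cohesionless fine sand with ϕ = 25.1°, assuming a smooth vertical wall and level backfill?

K_a = (1 − sin φ)/(1 + sin φ) = (1 − sin 25.1°)/(1 + sin 25.1°) = 0.4043.

0.404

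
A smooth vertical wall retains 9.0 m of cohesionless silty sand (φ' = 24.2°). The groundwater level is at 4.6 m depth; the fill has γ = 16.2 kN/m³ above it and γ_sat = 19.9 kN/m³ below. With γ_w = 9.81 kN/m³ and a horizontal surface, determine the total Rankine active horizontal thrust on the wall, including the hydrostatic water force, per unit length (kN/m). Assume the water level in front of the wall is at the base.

345 kN/m

K_a = tan²(45° − φ/2) = 0.4185.
γ' = 19.9 − 9.81 = 10.09 kN/m³. Depth below WT = 4.4 m.
σ'_h at WT = K_a γ d_w = 31.19 kPa; at base = 31.19 + K_a γ' × 4.4 = 49.77 kPa.
P₁ (0–4.6 m) = ½×31.19×4.6 = 71.73. P₂ (4.6–9.0 m) = ½(31.19+49.77)×4.4 = 178.1.
P_w = ½ γ_w h₂² = 0.5×9.81×4.4² = 94.96. Total = 71.73+178.1+94.96 = 344.8 kN/m.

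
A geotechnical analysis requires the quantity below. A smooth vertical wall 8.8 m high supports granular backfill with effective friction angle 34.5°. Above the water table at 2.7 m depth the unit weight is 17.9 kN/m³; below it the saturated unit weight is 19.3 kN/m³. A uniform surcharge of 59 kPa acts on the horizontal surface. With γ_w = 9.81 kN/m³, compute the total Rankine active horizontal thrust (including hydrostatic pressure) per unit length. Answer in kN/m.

475 kN/m

K_a = tan²(45° − φ/2) = 0.2768.
γ' = 19.3 − 9.81 = 9.490 kN/m³. h₂ = H − d_w = 6.1 m.
σ'_h: at surface K_a·q = 16.33; at WT K_a(q+γd_w) = 29.71; at base K_a(q+γd_w+γ'h₂) = 45.73 kPa.
P₁ = ½(16.33+29.71)×2.7 = 62.16; P₂ = ½(29.71+45.73)×6.1 = 230.1; P_w = ½γ_w h₂² = 182.5.
Total = 62.16+230.1+182.5 = 474.8 kN/m.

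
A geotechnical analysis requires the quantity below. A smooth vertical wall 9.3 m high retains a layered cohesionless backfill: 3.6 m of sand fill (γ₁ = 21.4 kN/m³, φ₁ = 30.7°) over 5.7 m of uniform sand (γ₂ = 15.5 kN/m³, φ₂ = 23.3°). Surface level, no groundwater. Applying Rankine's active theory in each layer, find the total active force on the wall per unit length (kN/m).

344 kN/m

K_a1 = tan²(45°−30.7°/2) = 0.3240; K_a2 = tan²(45°−23.3°/2) = 0.4331.
Layer 1: σ at base = K_a1 γ₁ h₁ = 24.96 kPa; P₁ = ½×24.96×3.6 = 44.93.
Layer 2: σ_v at top = γ₁h₁ = 77.04; σ_h top = K_a2×77.04 = 33.37; σ_h base = K_a2×(77.04+15.5×5.7) = 71.64.
P₂ = ½(33.37+71.64)×5.7 = 299.3. Total P_a = 44.93+299.3 = 344.2 kN/m.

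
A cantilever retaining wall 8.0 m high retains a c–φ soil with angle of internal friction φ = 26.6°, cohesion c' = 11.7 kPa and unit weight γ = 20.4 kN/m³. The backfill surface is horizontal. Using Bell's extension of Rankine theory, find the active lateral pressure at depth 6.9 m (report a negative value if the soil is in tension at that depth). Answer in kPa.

39.2 kPa

K_a = (1 − sin φ)/(1 + sin φ) = 0.3814.
σ_a = K_a γ z − 2c√K_a = 0.3814×20.4×6.9 − 2×11.7×0.6176 = 39.24 kPa.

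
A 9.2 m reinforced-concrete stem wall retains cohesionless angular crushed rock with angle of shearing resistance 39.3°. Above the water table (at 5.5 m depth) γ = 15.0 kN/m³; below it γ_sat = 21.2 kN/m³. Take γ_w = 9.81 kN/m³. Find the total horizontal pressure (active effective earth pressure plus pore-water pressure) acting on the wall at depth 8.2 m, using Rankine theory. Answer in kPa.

K_a = (1 − sin φ)/(1 + sin φ) = 0.2245.
γ' = 21.2 − 9.81 = 11.39 kN/m³.
Effective vertical stress at 8.2 m: σ'_v = 15.0×5.5 + 11.39×2.70 = 113.3 kPa.
σ'_h = K_a σ'_v = 0.2245 × 113.3 = 25.42 kPa; u = γ_w × 2.70 = 26.49 kPa.
Total σ_h = 25.42 + 26.49 = 51.91 kPa.

51.9 kPa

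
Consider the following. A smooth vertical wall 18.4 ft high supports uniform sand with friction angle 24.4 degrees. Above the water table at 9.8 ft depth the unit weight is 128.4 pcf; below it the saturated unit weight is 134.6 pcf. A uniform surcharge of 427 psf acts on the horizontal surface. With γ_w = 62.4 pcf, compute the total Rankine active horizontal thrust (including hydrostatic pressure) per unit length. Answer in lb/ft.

K_a = tan²(45° − φ/2) = 0.4153.
γ' = 134.6 − 62.4 = 72.20 pcf. h₂ = H − d_w = 8.6 ft.
σ'_h: at surface K_a·q = 177.3; at WT K_a(q+γd_w) = 700.0; at base K_a(q+γd_w+γ'h₂) = 957.8 psf.
P₁ = ½(177.3+700.0)×9.8 = 4299; P₂ = ½(700.0+957.8)×8.6 = 7128; P_w = ½γ_w h₂² = 2308.
Total = 4299+7128+2308 = 13730 lb/ft.

13700 lb/ft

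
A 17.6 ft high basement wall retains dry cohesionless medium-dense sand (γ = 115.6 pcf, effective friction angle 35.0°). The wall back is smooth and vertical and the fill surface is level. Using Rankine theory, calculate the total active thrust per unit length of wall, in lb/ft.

4850 lb/ft

K_a = tan²(45° − φ/2) = 0.2710.
P_a = ½ K_a γ H² = 0.5 × 0.2710 × 115.6 × 17.6² = 4852 lb/ft.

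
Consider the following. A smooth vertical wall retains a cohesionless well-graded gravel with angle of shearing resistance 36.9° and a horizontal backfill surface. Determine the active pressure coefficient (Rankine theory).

K_a = tan²(45° − φ/2) = tan²(26.55°) = 0.2497.

0.250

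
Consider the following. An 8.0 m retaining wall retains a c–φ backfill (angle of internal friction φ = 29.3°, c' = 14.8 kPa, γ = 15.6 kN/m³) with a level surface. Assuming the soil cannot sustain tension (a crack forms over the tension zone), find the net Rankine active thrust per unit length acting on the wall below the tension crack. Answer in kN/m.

60.6 kN/m

K_a = 0.3428; √K_a = 0.5855.
Tension-crack depth z_c = 2c/(γ√K_a) = 2×14.8/(15.6×0.5855) = 3.241 m.
σ_a at base = K_a γ H − 2c√K_a = 0.3428×15.6×8.0 − 2×14.8×0.5855 = 25.45 kPa.
P_a = ½ × 25.45 × (H − z_c) = 0.5×25.45×4.759 = 60.57 kN/m.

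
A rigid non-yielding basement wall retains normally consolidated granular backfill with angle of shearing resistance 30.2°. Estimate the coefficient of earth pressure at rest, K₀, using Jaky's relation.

K₀ = 1 − sin φ' = 1 − sin 30.2° = 0.4970.

0.497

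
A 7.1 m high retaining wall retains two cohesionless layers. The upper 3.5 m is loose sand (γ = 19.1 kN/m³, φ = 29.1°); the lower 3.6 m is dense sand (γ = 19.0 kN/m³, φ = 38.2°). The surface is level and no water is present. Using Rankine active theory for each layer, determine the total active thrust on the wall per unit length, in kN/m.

126 kN/m

K_a1 = tan²(45°−29.1°/2) = 0.3456; K_a2 = tan²(45°−38.2°/2) = 0.2358.
Layer 1: σ at base = K_a1 γ₁ h₁ = 23.10 kPa; P₁ = ½×23.10×3.5 = 40.43.
Layer 2: σ_v at top = γ₁h₁ = 66.85; σ_h top = K_a2×66.85 = 15.76; σ_h base = K_a2×(66.85+19.0×3.6) = 31.89.
P₂ = ½(15.76+31.89)×3.6 = 85.77. Total P_a = 40.43+85.77 = 126.2 kN/m.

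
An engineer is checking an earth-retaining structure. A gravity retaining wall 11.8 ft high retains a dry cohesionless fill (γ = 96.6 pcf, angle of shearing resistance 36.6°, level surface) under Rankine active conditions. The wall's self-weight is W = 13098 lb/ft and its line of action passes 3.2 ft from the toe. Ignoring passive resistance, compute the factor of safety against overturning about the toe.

K_a = tan²(45° − 36.6°/2) = 0.2530.
P_a = ½K_aγH² = 0.5×0.2530×96.6×11.8² = 1701 lb/ft, acting at H/3 = 3.933 ft above the base.
Overturning moment M_o = P_a × H/3 = 1701 × 3.933 = 6691.
Resisting moment M_r = W × 3.2 = 13098 × 3.2 = 41910.
FS_overturning = M_r/M_o = 41910/6691 = 6.264.

6.26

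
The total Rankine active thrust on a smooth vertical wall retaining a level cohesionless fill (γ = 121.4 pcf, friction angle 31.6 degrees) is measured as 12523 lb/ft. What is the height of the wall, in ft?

25.7 ft

K_a = 0.3123. P_a = ½ K_a γ H² ⇒ H = √(2P_a/(K_a γ)).
H = √(2×12523/(0.3123×121.4)) = 25.70 ft.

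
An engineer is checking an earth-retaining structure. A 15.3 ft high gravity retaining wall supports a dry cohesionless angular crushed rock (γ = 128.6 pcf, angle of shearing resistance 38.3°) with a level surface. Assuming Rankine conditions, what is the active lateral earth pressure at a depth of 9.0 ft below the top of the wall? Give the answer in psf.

K_a = (1 − sin φ)/(1 + sin φ) = 0.2347.
σ_h = K_a γ z = 0.2347 × 128.6 × 9.0 = 271.7 psf.

272 psf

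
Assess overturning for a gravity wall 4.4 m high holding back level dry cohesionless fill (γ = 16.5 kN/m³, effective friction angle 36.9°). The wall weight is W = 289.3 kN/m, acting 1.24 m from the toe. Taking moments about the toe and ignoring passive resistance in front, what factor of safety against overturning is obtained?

6.13

K_a = tan²(45° − 36.9°/2) = 0.2497.
P_a = ½K_aγH² = 0.5×0.2497×16.5×4.4² = 39.88 kN/m, acting at H/3 = 1.467 m above the base.
Overturning moment M_o = P_a × H/3 = 39.88 × 1.467 = 58.49.
Resisting moment M_r = W × 1.24 = 289.3 × 1.24 = 358.7.
FS_overturning = M_r/M_o = 358.7/58.49 = 6.134.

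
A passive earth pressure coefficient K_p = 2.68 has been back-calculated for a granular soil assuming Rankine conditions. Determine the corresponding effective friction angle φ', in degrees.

K_p = (1+sin φ)/(1−sin φ) ⇒ sin φ = (K_p − 1)/(K_p + 1) = 0.4565.
φ = arcsin(0.4565) = 27.16°.

27.2°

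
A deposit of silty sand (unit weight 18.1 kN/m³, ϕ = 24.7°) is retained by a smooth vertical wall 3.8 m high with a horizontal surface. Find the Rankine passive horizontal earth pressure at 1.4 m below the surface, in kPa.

K_p = (1 + sin φ)/(1 − sin φ) = 2.436.
σ_h = K_p γ z = 2.436 × 18.1 × 1.4 = 61.72 kPa.

61.7 kPa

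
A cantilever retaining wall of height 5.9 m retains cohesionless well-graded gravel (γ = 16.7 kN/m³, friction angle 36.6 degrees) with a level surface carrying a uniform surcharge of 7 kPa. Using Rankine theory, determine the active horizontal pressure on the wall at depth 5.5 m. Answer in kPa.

25.0 kPa

K_a = (1 − sin φ)/(1 + sin φ) = 0.2530.
σ_v = γz + q = 16.7 × 5.5 + 7 = 98.85 kPa.
σ_h = K_a σ_v = 0.2530 × 98.85 = 25.00 kPa.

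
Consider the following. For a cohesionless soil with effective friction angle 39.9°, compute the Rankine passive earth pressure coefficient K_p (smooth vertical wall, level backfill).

4.58

K_p = (1 + sin φ)/(1 − sin φ) = tan²(45° + 39.9°/2) = 4.578.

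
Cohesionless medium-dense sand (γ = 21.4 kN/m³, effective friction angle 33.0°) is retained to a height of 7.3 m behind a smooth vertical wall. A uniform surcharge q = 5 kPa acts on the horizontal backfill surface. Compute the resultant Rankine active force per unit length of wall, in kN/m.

K_a = tan²(45° − φ/2) = 0.2948.
Soil triangle: ½ K_a γ H² = 0.5×0.2948×21.4×7.3² = 168.1 kN/m.
Surcharge rectangle: K_a q H = 0.2948×5×7.3 = 10.76 kN/m.
Total = 168.1 + 10.76 = 178.9 kN/m.

179 kN/m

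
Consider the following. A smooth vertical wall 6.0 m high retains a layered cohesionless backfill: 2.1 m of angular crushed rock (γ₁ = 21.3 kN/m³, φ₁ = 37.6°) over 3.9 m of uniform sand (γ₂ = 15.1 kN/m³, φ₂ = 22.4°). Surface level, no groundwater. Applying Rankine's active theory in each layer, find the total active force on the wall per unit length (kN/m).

K_a1 = tan²(45°−37.6°/2) = 0.2421; K_a2 = tan²(45°−22.4°/2) = 0.4482.
Layer 1: σ at base = K_a1 γ₁ h₁ = 10.83 kPa; P₁ = ½×10.83×2.1 = 11.37.
Layer 2: σ_v at top = γ₁h₁ = 44.73; σ_h top = K_a2×44.73 = 20.05; σ_h base = K_a2×(44.73+15.1×3.9) = 46.44.
P₂ = ½(20.05+46.44)×3.9 = 129.6. Total P_a = 11.37+129.6 = 141.0 kN/m.

141 kN/m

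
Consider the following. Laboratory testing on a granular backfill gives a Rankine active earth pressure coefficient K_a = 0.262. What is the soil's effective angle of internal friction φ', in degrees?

35.8°

K_a = tan²(45° − φ/2) ⇒ 45° − φ/2 = arctan(√0.262) = 27.11°.
φ = 2(45° − 27.11°) = 35.79°.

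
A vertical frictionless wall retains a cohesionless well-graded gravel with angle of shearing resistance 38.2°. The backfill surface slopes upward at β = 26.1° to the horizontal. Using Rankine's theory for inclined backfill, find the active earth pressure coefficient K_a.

0.312

K_a = cos β · (cos β − √(cos²β − cos²φ)) / (cos β + √(cos²β − cos²φ)).
cos β = 0.8980, cos φ = 0.7859, √(cos²β − cos²φ) = 0.4346.
K_a = 0.8980 × (0.8980 − 0.4346)/(0.8980 + 0.4346) = 0.3123.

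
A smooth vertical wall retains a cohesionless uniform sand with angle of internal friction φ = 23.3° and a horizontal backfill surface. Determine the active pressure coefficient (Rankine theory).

0.433

K_a = tan²(45° − φ/2) = tan²(33.35°) = 0.4331.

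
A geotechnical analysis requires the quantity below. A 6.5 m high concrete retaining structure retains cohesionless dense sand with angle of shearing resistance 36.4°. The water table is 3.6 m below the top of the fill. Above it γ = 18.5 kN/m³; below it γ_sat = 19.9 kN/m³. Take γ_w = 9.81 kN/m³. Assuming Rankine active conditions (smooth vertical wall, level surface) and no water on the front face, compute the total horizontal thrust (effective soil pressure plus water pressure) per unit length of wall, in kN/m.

132 kN/m

K_a = tan²(45° − φ/2) = 0.2552.
γ' = 19.9 − 9.81 = 10.09 kN/m³. Depth below WT = 2.9 m.
σ'_h at WT = K_a γ d_w = 16.99 kPa; at base = 16.99 + K_a γ' × 2.9 = 24.46 kPa.
P₁ (0–3.6 m) = ½×16.99×3.6 = 30.59. P₂ (3.6–6.5 m) = ½(16.99+24.46)×2.9 = 60.11.
P_w = ½ γ_w h₂² = 0.5×9.81×2.9² = 41.25. Total = 30.59+60.11+41.25 = 131.9 kN/m.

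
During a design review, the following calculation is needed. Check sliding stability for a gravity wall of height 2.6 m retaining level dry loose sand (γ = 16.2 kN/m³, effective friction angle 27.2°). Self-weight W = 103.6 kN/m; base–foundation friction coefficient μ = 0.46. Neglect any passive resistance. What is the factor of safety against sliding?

2.34

K_a = tan²(45° − 27.2°/2) = 0.3726.
P_a = ½K_aγH² = 0.5×0.3726×16.2×2.6² = 20.40 kN/m, acting at H/3 = 0.8667 m above the base.
FS_sliding = μW / P_a = 0.46×103.6 / 20.40 = 2.336.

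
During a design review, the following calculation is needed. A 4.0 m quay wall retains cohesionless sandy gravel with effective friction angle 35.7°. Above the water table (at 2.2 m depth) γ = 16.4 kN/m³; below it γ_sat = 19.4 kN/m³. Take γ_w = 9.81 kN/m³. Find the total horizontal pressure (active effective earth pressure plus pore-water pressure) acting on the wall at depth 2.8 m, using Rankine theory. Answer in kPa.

K_a = (1 − sin φ)/(1 + sin φ) = 0.2630.
γ' = 19.4 − 9.81 = 9.590 kN/m³.
Effective vertical stress at 2.8 m: σ'_v = 16.4×2.2 + 9.590×0.600 = 41.83 kPa.
σ'_h = K_a σ'_v = 0.2630 × 41.83 = 11.00 kPa; u = γ_w × 0.600 = 5.886 kPa.
Total σ_h = 11.00 + 5.886 = 16.89 kPa.

16.9 kPa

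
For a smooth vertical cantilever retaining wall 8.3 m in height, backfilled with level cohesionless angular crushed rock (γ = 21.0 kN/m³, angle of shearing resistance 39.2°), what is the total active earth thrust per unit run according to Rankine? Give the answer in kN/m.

163 kN/m

K_a = tan²(45° − φ/2) = 0.2255.
P_a = ½ K_a γ H² = 0.5 × 0.2255 × 21.0 × 8.3² = 163.1 kN/m.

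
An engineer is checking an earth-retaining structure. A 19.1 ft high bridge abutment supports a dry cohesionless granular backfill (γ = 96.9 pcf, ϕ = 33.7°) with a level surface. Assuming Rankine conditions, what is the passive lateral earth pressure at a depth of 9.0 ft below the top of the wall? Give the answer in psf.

K_p = (1 + sin φ)/(1 − sin φ) = 3.493.
σ_h = K_p γ z = 3.493 × 96.9 × 9.0 = 3046 psf.

3050 psf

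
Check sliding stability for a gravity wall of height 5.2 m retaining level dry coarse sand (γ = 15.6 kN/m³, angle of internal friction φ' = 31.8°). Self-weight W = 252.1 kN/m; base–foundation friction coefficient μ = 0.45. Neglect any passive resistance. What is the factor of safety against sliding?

K_a = tan²(45° − 31.8°/2) = 0.3098.
P_a = ½K_aγH² = 0.5×0.3098×15.6×5.2² = 65.34 kN/m, acting at H/3 = 1.733 m above the base.
FS_sliding = μW / P_a = 0.45×252.1 / 65.34 = 1.736.

1.74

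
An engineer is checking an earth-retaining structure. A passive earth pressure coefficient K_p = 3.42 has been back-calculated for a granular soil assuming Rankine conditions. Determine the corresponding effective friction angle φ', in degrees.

K_p = (1+sin φ)/(1−sin φ) ⇒ sin φ = (K_p − 1)/(K_p + 1) = 0.5475.
φ = arcsin(0.5475) = 33.20°.

33.2°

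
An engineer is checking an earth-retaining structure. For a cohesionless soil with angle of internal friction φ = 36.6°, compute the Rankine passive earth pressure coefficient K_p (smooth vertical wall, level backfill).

K_p = (1 + sin φ)/(1 − sin φ) = tan²(45° + 36.6°/2) = 3.953.

3.95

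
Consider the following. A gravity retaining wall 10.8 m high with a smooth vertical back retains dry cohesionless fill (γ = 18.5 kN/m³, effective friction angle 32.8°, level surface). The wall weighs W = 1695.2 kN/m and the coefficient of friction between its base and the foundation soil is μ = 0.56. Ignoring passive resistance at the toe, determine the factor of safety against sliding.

2.96

K_a = tan²(45° − 32.8°/2) = 0.2973.
P_a = ½K_aγH² = 0.5×0.2973×18.5×10.8² = 320.7 kN/m, acting at H/3 = 3.600 m above the base.
FS_sliding = μW / P_a = 0.56×1695.2 / 320.7 = 2.960.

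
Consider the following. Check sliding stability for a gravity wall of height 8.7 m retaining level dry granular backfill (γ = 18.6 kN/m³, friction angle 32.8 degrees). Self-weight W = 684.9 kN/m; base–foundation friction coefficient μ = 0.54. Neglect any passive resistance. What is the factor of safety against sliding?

K_a = tan²(45° − 32.8°/2) = 0.2973.
P_a = ½K_aγH² = 0.5×0.2973×18.6×8.7² = 209.2 kN/m, acting at H/3 = 2.900 m above the base.
FS_sliding = μW / P_a = 0.54×684.9 / 209.2 = 1.768.

1.77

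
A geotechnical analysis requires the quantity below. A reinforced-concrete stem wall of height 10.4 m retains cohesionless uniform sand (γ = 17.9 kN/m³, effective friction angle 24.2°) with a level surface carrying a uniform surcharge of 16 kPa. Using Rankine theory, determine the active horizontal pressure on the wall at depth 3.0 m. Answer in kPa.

K_a = (1 − sin φ)/(1 + sin φ) = 0.4185.
σ_v = γz + q = 17.9 × 3.0 + 16 = 69.70 kPa.
σ_h = K_a σ_v = 0.4185 × 69.70 = 29.17 kPa.

29.2 kPa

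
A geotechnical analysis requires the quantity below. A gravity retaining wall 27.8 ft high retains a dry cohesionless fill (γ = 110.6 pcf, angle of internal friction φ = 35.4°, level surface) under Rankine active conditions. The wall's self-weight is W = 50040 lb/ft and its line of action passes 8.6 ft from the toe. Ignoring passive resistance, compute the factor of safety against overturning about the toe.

K_a = tan²(45° − 35.4°/2) = 0.2664.
P_a = ½K_aγH² = 0.5×0.2664×110.6×27.8² = 11390 lb/ft, acting at H/3 = 9.267 ft above the base.
Overturning moment M_o = P_a × H/3 = 11390 × 9.267 = 105500.
Resisting moment M_r = W × 8.6 = 50040 × 8.6 = 430300.
FS_overturning = M_r/M_o = 430300/105500 = 4.079.

4.08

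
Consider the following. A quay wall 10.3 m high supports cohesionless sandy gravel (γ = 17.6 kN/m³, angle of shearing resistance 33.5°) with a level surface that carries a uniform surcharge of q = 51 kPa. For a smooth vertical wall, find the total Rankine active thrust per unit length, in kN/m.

K_a = tan²(45° − φ/2) = 0.2887.
Soil triangle: ½ K_a γ H² = 0.5×0.2887×17.6×10.3² = 269.5 kN/m.
Surcharge rectangle: K_a q H = 0.2887×51×10.3 = 151.7 kN/m.
Total = 269.5 + 151.7 = 421.2 kN/m.

421 kN/m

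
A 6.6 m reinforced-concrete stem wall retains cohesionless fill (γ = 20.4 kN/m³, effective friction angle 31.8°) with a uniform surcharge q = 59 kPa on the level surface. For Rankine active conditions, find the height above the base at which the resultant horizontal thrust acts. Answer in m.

K_a = 0.3098.
Triangular part P₁ = ½K_aγH² = 137.6 at H/3 = 2.200 m; rectangular part P₂ = K_a q H = 120.6 at H/2 = 3.300 m.
ȳ = (P₁·2.200 + P₂·3.300)/(P₁+P₂) = 2.714 m.

2.71 m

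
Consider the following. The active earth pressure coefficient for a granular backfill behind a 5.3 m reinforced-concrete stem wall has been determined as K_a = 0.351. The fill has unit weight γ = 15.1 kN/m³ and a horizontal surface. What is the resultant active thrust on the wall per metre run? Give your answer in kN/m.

74.4 kN/m

P = ½ K_a γ H² = 0.5 × 0.351 × 15.1 × 5.3² = 74.44 kN/m.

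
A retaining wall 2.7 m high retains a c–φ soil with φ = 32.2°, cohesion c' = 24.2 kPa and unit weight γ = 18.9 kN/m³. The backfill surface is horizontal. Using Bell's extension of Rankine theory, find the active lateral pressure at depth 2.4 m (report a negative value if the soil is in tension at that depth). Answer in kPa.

K_a = (1 − sin φ)/(1 + sin φ) = 0.3047.
σ_a = K_a γ z − 2c√K_a = 0.3047×18.9×2.4 − 2×24.2×0.5520 = -12.90 kPa.

-12.9 kPa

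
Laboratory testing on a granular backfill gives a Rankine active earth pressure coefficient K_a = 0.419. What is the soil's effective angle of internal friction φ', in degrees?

24.2°

K_a = tan²(45° − φ/2) ⇒ 45° − φ/2 = arctan(√0.419) = 32.92°.
φ = 2(45° − 32.92°) = 24.17°.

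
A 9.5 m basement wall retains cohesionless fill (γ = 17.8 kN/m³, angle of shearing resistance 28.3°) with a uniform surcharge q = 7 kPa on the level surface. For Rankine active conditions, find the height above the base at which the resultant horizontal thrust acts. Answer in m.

3.29 m

K_a = 0.3568.
Triangular part P₁ = ½K_aγH² = 286.6 at H/3 = 3.167 m; rectangular part P₂ = K_a q H = 23.73 at H/2 = 4.750 m.
ȳ = (P₁·3.167 + P₂·4.750)/(P₁+P₂) = 3.288 m.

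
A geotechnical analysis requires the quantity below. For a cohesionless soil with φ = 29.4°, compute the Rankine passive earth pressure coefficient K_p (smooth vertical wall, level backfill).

2.93

K_p = (1 + sin φ)/(1 − sin φ) = tan²(45° + 29.4°/2) = 2.929.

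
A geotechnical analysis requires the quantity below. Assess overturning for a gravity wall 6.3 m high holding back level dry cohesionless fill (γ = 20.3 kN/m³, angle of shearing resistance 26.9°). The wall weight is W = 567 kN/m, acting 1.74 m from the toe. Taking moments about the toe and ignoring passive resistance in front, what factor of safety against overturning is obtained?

K_a = tan²(45° − 26.9°/2) = 0.3770.
P_a = ½K_aγH² = 0.5×0.3770×20.3×6.3² = 151.9 kN/m, acting at H/3 = 2.100 m above the base.
Overturning moment M_o = P_a × H/3 = 151.9 × 2.100 = 318.9.
Resisting moment M_r = W × 1.74 = 567 × 1.74 = 986.6.
FS_overturning = M_r/M_o = 986.6/318.9 = 3.093.

3.09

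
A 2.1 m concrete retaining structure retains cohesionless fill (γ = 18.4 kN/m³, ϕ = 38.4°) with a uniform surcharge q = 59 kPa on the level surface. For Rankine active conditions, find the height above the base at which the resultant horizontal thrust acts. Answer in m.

K_a = 0.2337.
Triangular part P₁ = ½K_aγH² = 9.481 at H/3 = 0.7000 m; rectangular part P₂ = K_a q H = 28.95 at H/2 = 1.050 m.
ȳ = (P₁·0.7000 + P₂·1.050)/(P₁+P₂) = 0.9637 m.

0.964 m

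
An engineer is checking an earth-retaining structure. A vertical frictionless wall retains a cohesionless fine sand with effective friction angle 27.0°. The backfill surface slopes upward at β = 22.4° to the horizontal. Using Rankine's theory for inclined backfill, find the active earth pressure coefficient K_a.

0.535

K_a = cos β · (cos β − √(cos²β − cos²φ)) / (cos β + √(cos²β − cos²φ)).
cos β = 0.9245, cos φ = 0.8910, √(cos²β − cos²φ) = 0.2468.
K_a = 0.9245 × (0.9245 − 0.2468)/(0.9245 + 0.2468) = 0.5350.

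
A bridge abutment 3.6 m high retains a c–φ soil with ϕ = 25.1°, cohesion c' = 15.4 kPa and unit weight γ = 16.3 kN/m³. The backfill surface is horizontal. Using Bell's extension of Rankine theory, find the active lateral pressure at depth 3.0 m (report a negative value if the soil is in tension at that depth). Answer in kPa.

K_a = (1 − sin φ)/(1 + sin φ) = 0.4043.
σ_a = K_a γ z − 2c√K_a = 0.4043×16.3×3.0 − 2×15.4×0.6358 = 0.1862 kPa.

0.186 kPa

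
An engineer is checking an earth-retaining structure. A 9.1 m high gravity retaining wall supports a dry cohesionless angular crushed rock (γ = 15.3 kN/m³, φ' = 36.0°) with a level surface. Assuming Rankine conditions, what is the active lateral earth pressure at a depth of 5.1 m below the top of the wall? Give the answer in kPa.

K_a = (1 − sin φ)/(1 + sin φ) = 0.2596.
σ_h = K_a γ z = 0.2596 × 15.3 × 5.1 = 20.26 kPa.

20.3 kPa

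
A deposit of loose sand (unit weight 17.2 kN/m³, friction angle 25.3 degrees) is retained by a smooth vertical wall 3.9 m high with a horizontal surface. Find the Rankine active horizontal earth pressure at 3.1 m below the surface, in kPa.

21.4 kPa

K_a = (1 − sin φ)/(1 + sin φ) = 0.4012.
σ_h = K_a γ z = 0.4012 × 17.2 × 3.1 = 21.39 kPa.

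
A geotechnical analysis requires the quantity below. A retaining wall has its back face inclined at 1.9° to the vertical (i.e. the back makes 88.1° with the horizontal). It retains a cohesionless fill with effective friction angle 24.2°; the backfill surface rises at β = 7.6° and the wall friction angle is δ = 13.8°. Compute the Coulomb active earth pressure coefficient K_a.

K_a = sin²(α+φ) / [sin²α · sin(α−δ) · (1 + √{sin(φ+δ)sin(φ−β) / (sin(α−δ)sin(α+β))})²].
With α = 88.1°, φ = 24.2°, δ = 13.8°, β = 7.6°: K_a = 0.4362.

0.436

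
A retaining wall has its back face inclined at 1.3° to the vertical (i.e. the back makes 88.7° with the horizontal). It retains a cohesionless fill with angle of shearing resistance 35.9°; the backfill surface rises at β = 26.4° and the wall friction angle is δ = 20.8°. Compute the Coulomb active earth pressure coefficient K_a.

K_a = sin²(α+φ) / [sin²α · sin(α−δ) · (1 + √{sin(φ+δ)sin(φ−β) / (sin(α−δ)sin(α+β))})²].
With α = 88.7°, φ = 35.9°, δ = 20.8°, β = 26.4°: K_a = 0.3704.

0.370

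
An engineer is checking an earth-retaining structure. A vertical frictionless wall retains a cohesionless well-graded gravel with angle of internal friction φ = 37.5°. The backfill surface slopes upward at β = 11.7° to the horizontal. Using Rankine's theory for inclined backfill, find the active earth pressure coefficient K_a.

0.255

K_a = cos β · (cos β − √(cos²β − cos²φ)) / (cos β + √(cos²β − cos²φ)).
cos β = 0.9792, cos φ = 0.7934, √(cos²β − cos²φ) = 0.5740.
K_a = 0.9792 × (0.9792 − 0.5740)/(0.9792 + 0.5740) = 0.2555.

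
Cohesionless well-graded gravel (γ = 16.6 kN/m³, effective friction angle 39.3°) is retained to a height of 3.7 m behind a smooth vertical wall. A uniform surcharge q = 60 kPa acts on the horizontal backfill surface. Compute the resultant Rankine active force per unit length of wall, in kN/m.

K_a = tan²(45° − φ/2) = 0.2245.
Soil triangle: ½ K_a γ H² = 0.5×0.2245×16.6×3.7² = 25.50 kN/m.
Surcharge rectangle: K_a q H = 0.2245×60×3.7 = 49.83 kN/m.
Total = 25.50 + 49.83 = 75.33 kN/m.

75.3 kN/m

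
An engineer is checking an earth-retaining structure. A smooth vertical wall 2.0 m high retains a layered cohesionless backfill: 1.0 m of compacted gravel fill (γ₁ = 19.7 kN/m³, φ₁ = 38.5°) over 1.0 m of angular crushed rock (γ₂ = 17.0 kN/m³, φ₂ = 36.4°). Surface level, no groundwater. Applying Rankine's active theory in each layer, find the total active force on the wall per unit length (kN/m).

K_a1 = tan²(45°−38.5°/2) = 0.2327; K_a2 = tan²(45°−36.4°/2) = 0.2552.
Layer 1: σ at base = K_a1 γ₁ h₁ = 4.583 kPa; P₁ = ½×4.583×1.0 = 2.292.
Layer 2: σ_v at top = γ₁h₁ = 19.70; σ_h top = K_a2×19.70 = 5.027; σ_h base = K_a2×(19.70+17.0×1.0) = 9.364.
P₂ = ½(5.027+9.364)×1.0 = 7.196. Total P_a = 2.292+7.196 = 9.487 kN/m.

9.49 kN/m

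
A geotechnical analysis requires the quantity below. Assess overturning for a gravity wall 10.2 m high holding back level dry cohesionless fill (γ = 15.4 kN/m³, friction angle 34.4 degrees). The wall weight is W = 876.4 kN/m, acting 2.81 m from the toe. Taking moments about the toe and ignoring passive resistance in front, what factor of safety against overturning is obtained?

3.25

K_a = tan²(45° − 34.4°/2) = 0.2780.
P_a = ½K_aγH² = 0.5×0.2780×15.4×10.2² = 222.7 kN/m, acting at H/3 = 3.400 m above the base.
Overturning moment M_o = P_a × H/3 = 222.7 × 3.400 = 757.2.
Resisting moment M_r = W × 2.81 = 876.4 × 2.81 = 2463.
FS_overturning = M_r/M_o = 2463/757.2 = 3.253.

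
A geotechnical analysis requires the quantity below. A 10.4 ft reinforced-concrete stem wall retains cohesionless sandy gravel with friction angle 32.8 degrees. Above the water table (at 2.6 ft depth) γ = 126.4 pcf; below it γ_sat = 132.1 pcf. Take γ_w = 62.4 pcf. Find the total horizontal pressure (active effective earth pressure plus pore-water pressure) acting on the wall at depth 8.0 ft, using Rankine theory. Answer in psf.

K_a = (1 − sin φ)/(1 + sin φ) = 0.2973.
γ' = 132.1 − 62.4 = 69.70 pcf.
Effective vertical stress at 8.0 ft: σ'_v = 126.4×2.6 + 69.70×5.40 = 705.0 psf.
σ'_h = K_a σ'_v = 0.2973 × 705.0 = 209.6 psf; u = γ_w × 5.40 = 337.0 psf.
Total σ_h = 209.6 + 337.0 = 546.5 psf.

547 psf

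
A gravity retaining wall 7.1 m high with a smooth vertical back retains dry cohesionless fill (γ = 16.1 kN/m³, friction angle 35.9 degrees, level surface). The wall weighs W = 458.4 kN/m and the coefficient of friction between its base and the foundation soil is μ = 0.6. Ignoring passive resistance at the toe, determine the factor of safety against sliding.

K_a = tan²(45° − 35.9°/2) = 0.2607.
P_a = ½K_aγH² = 0.5×0.2607×16.1×7.1² = 105.8 kN/m, acting at H/3 = 2.367 m above the base.
FS_sliding = μW / P_a = 0.6×458.4 / 105.8 = 2.599.

2.60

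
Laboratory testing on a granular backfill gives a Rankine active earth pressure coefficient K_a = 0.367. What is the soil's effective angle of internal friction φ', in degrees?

K_a = tan²(45° − φ/2) ⇒ 45° − φ/2 = arctan(√0.367) = 31.21°.
φ = 2(45° − 31.21°) = 27.58°.

27.6°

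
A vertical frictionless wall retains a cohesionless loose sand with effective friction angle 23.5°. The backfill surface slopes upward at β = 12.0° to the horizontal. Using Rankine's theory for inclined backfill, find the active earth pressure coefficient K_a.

0.473

K_a = cos β · (cos β − √(cos²β − cos²φ)) / (cos β + √(cos²β − cos²φ)).
cos β = 0.9781, cos φ = 0.9171, √(cos²β − cos²φ) = 0.3403.
K_a = 0.9781 × (0.9781 − 0.3403)/(0.9781 + 0.3403) = 0.4733.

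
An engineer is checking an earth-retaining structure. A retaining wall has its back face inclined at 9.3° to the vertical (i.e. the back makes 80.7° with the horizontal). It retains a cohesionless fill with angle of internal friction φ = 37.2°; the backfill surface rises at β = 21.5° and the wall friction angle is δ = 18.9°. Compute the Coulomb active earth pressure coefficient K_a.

K_a = sin²(α+φ) / [sin²α · sin(α−δ) · (1 + √{sin(φ+δ)sin(φ−β) / (sin(α−δ)sin(α+β))})²].
With α = 80.7°, φ = 37.2°, δ = 18.9°, β = 21.5°: K_a = 0.3988.

0.399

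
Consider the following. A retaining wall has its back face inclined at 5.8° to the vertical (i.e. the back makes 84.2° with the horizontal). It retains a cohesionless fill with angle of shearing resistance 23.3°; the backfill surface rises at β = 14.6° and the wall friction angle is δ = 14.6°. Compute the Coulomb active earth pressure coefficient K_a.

0.566

K_a = sin²(α+φ) / [sin²α · sin(α−δ) · (1 + √{sin(φ+δ)sin(φ−β) / (sin(α−δ)sin(α+β))})²].
With α = 84.2°, φ = 23.3°, δ = 14.6°, β = 14.6°: K_a = 0.5655.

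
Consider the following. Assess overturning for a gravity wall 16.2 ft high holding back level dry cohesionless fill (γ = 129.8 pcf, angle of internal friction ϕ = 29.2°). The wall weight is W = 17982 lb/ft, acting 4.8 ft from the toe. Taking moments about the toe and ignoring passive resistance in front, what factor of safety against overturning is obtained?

K_a = tan²(45° − 29.2°/2) = 0.3442.
P_a = ½K_aγH² = 0.5×0.3442×129.8×16.2² = 5863 lb/ft, acting at H/3 = 5.400 ft above the base.
Overturning moment M_o = P_a × H/3 = 5863 × 5.400 = 31660.
Resisting moment M_r = W × 4.8 = 17982 × 4.8 = 86310.
FS_overturning = M_r/M_o = 86310/31660 = 2.726.

2.73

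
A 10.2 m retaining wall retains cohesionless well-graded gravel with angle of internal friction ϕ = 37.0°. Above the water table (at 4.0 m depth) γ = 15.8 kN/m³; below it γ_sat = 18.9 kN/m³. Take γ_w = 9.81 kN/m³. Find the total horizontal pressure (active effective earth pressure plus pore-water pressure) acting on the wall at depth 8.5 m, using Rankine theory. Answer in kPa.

K_a = (1 − sin φ)/(1 + sin φ) = 0.2486.
γ' = 18.9 − 9.81 = 9.090 kN/m³.
Effective vertical stress at 8.5 m: σ'_v = 15.8×4.0 + 9.090×4.50 = 104.1 kPa.
σ'_h = K_a σ'_v = 0.2486 × 104.1 = 25.88 kPa; u = γ_w × 4.50 = 44.15 kPa.
Total σ_h = 25.88 + 44.15 = 70.02 kPa.

70.0 kPa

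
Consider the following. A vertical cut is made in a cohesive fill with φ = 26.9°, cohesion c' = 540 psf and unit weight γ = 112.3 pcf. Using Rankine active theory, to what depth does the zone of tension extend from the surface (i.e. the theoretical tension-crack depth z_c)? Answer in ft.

K_a = tan²(45° − 26.9°/2) = 0.3770; √K_a = 0.6140.
The active pressure is zero where K_a γ z = 2c√K_a, so z_c = 2c/(γ√K_a) = 2×540/(112.3×0.6140) = 15.66 ft.

15.7 ft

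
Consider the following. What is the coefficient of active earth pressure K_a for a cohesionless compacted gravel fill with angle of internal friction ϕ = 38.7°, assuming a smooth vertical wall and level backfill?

0.231

K_a = tan²(45° − φ/2) = tan²(25.65°) = 0.2306.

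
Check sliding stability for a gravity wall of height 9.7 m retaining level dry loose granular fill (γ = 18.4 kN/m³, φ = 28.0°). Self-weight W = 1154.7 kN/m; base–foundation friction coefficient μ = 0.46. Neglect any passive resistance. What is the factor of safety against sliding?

K_a = tan²(45° − 28.0°/2) = 0.3610.
P_a = ½K_aγH² = 0.5×0.3610×18.4×9.7² = 312.5 kN/m, acting at H/3 = 3.233 m above the base.
FS_sliding = μW / P_a = 0.46×1154.7 / 312.5 = 1.700.

1.70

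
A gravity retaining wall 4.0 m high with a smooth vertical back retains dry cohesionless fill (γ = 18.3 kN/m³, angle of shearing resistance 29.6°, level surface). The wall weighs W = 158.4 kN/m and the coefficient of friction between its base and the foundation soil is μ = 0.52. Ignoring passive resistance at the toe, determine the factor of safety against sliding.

1.66

K_a = tan²(45° − 29.6°/2) = 0.3387.
P_a = ½K_aγH² = 0.5×0.3387×18.3×4.0² = 49.59 kN/m, acting at H/3 = 1.333 m above the base.
FS_sliding = μW / P_a = 0.52×158.4 / 49.59 = 1.661.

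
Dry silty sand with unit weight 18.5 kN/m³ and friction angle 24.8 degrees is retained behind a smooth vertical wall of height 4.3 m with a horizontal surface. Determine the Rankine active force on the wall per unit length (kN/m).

K_a = tan²(45° − φ/2) = 0.4090.
P_a = ½ K_a γ H² = 0.5 × 0.4090 × 18.5 × 4.3² = 69.95 kN/m.

70.0 kN/m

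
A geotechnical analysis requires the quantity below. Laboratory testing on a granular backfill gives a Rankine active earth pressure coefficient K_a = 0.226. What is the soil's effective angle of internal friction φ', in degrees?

K_a = tan²(45° − φ/2) ⇒ 45° − φ/2 = arctan(√0.226) = 25.43°.
φ = 2(45° − 25.43°) = 39.15°.

39.1°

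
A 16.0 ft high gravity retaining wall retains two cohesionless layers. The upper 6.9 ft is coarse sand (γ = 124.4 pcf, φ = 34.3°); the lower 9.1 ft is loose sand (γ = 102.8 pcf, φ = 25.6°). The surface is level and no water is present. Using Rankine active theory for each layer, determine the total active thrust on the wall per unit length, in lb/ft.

5610 lb/ft

K_a1 = tan²(45°−34.3°/2) = 0.2792; K_a2 = tan²(45°−25.6°/2) = 0.3966.
Layer 1: σ at base = K_a1 γ₁ h₁ = 239.6 psf; P₁ = ½×239.6×6.9 = 826.7.
Layer 2: σ_v at top = γ₁h₁ = 858.4; σ_h top = K_a2×858.4 = 340.4; σ_h base = K_a2×(858.4+102.8×9.1) = 711.4.
P₂ = ½(340.4+711.4)×9.1 = 4786. Total P_a = 826.7+4786 = 5612 lb/ft.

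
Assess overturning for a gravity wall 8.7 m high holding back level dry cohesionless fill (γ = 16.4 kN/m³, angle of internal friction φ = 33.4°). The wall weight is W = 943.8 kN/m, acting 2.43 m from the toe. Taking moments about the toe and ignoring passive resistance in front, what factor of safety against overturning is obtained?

4.39

K_a = tan²(45° − 33.4°/2) = 0.2899.
P_a = ½K_aγH² = 0.5×0.2899×16.4×8.7² = 179.9 kN/m, acting at H/3 = 2.900 m above the base.
Overturning moment M_o = P_a × H/3 = 179.9 × 2.900 = 521.8.
Resisting moment M_r = W × 2.43 = 943.8 × 2.43 = 2293.
FS_overturning = M_r/M_o = 2293/521.8 = 4.395.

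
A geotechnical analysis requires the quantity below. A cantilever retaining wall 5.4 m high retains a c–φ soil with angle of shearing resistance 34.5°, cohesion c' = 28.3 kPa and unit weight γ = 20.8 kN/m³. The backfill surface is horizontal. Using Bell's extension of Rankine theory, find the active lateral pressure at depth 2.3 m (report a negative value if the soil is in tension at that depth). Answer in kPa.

-16.5 kPa

K_a = (1 − sin φ)/(1 + sin φ) = 0.2768.
σ_a = K_a γ z − 2c√K_a = 0.2768×20.8×2.3 − 2×28.3×0.5261 = -16.54 kPa.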